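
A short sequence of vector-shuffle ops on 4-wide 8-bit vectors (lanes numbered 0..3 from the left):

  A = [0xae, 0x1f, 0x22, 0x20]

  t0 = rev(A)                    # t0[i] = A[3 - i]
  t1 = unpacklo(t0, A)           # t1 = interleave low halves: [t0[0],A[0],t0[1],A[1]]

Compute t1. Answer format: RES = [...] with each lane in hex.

→ t0 |20|22|1f|ae|
→ t1 |20|ae|22|1f|

RES = [0x20, 0xae, 0x22, 0x1f]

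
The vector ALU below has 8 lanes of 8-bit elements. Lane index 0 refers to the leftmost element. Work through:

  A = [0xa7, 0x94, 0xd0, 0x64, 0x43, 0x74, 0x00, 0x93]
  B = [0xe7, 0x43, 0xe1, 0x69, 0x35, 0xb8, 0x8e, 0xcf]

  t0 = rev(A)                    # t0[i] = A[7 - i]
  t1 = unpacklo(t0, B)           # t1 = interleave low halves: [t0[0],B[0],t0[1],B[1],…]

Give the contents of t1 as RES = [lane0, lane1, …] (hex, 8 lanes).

RES = [ 0x93  0xe7  0x00  0x43  0x74  0xe1  0x43  0x69 ]

  t0: 93 00 74 43 64 d0 94 a7
  t1: 93 e7 00 43 74 e1 43 69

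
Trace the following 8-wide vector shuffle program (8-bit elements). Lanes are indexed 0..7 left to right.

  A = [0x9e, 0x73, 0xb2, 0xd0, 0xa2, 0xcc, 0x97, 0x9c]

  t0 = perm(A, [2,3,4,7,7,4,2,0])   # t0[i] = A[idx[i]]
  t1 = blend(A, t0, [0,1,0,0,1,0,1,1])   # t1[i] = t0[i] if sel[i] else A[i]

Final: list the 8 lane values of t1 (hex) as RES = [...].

  t0: b2 d0 a2 9c 9c a2 b2 9e
  t1: 9e d0 b2 d0 9c cc b2 9e

RES = [ 0x9e  0xd0  0xb2  0xd0  0x9c  0xcc  0xb2  0x9e ]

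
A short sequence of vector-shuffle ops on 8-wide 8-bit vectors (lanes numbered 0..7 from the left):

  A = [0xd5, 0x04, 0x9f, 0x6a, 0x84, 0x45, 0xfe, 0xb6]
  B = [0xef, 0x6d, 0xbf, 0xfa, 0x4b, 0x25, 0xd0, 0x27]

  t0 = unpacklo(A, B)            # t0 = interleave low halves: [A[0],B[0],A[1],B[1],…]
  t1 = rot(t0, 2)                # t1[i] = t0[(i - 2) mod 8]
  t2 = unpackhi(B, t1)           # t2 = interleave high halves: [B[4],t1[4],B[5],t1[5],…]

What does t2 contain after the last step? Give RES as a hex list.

  t0: d5 ef 04 6d 9f bf 6a fa
  t1: 6a fa d5 ef 04 6d 9f bf
  t2: 4b 04 25 6d d0 9f 27 bf

RES = [0x4b, 0x04, 0x25, 0x6d, 0xd0, 0x9f, 0x27, 0xbf]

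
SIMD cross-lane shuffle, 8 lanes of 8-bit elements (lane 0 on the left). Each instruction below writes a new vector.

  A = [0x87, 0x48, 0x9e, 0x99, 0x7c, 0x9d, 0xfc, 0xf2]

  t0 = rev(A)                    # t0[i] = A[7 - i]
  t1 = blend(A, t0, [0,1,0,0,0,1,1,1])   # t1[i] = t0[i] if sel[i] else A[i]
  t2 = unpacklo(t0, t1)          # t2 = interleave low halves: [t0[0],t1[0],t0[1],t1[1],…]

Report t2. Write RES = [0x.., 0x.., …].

RES = [0xf2, 0x87, 0xfc, 0xfc, 0x9d, 0x9e, 0x7c, 0x99]

→ t0 |f2|fc|9d|7c|99|9e|48|87|
→ t1 |87|fc|9e|99|7c|9e|48|87|
→ t2 |f2|87|fc|fc|9d|9e|7c|99|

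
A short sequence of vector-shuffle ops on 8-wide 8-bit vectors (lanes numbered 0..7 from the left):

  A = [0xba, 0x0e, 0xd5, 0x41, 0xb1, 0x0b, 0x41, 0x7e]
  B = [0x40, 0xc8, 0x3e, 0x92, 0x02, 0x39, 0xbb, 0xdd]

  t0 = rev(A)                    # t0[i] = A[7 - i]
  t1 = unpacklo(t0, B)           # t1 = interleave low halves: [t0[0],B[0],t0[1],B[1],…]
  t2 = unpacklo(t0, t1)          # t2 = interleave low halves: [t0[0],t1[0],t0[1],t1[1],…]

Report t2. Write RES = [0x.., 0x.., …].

RES = [ 0x7e  0x7e  0x41  0x40  0x0b  0x41  0xb1  0xc8 ]

→ t0 |7e|41|0b|b1|41|d5|0e|ba|
→ t1 |7e|40|41|c8|0b|3e|b1|92|
→ t2 |7e|7e|41|40|0b|41|b1|c8|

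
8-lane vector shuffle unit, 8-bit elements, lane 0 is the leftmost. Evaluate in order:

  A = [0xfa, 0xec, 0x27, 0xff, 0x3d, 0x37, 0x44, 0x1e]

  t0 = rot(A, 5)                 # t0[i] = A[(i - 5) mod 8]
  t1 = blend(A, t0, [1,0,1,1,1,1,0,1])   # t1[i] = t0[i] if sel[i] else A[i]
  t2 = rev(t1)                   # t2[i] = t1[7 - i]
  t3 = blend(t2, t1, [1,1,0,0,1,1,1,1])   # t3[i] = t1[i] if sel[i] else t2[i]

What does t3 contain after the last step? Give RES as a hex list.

  t0: ff 3d 37 44 1e fa ec 27
  t1: ff ec 37 44 1e fa 44 27
  t2: 27 44 fa 1e 44 37 ec ff
  t3: ff ec fa 1e 1e fa 44 27

RES = [0xff, 0xec, 0xfa, 0x1e, 0x1e, 0xfa, 0x44, 0x27]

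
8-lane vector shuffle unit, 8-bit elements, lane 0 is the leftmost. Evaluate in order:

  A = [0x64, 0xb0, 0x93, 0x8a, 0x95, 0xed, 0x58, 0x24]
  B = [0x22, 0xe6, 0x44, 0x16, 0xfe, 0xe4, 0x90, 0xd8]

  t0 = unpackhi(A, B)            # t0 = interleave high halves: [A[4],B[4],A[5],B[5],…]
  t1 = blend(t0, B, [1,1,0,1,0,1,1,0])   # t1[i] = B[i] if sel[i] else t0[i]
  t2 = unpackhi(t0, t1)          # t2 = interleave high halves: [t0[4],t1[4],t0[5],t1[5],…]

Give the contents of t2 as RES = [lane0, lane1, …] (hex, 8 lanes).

→ t0 |95|fe|ed|e4|58|90|24|d8|
→ t1 |22|e6|ed|16|58|e4|90|d8|
→ t2 |58|58|90|e4|24|90|d8|d8|

RES = [ 0x58  0x58  0x90  0xe4  0x24  0x90  0xd8  0xd8 ]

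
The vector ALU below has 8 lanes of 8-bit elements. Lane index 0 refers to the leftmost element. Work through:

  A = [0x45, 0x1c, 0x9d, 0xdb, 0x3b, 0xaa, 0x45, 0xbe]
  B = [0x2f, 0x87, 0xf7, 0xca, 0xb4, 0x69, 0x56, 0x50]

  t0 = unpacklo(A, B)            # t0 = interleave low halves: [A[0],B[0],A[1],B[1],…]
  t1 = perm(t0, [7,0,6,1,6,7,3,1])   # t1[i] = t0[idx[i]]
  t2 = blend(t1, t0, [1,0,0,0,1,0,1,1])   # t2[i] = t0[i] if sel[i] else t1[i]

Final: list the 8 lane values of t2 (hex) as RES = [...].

RES = [ 0x45  0x45  0xdb  0x2f  0x9d  0xca  0xdb  0xca ]

  t0: 45 2f 1c 87 9d f7 db ca
  t1: ca 45 db 2f db ca 87 2f
  t2: 45 45 db 2f 9d ca db ca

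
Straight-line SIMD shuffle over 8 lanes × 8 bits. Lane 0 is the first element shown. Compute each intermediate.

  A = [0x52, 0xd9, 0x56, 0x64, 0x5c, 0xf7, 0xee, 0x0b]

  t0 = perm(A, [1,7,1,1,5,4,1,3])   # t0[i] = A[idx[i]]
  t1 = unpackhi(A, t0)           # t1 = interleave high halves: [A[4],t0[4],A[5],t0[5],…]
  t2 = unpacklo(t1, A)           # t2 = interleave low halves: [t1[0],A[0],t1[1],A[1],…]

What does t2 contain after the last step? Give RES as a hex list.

RES = [ 0x5c  0x52  0xf7  0xd9  0xf7  0x56  0x5c  0x64 ]

→ t0 |d9|0b|d9|d9|f7|5c|d9|64|
→ t1 |5c|f7|f7|5c|ee|d9|0b|64|
→ t2 |5c|52|f7|d9|f7|56|5c|64|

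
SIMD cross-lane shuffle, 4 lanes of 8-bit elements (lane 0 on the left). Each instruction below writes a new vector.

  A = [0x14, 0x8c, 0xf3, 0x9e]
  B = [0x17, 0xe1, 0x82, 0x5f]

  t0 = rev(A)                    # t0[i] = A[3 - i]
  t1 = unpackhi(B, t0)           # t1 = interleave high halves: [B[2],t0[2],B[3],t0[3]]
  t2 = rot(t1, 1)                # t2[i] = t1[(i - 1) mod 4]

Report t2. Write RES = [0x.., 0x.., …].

RES = [ 0x14  0x82  0x8c  0x5f ]

→ t0 |9e|f3|8c|14|
→ t1 |82|8c|5f|14|
→ t2 |14|82|8c|5f|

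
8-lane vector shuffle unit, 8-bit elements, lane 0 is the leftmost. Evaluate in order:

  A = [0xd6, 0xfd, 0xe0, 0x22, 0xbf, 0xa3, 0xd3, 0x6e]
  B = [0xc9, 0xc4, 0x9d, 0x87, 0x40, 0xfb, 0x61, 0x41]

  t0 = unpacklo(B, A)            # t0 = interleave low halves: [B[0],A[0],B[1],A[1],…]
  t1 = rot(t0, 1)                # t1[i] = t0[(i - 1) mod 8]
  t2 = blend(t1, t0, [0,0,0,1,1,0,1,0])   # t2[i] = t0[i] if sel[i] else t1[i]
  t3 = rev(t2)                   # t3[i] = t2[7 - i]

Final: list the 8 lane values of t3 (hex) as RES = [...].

  t0: c9 d6 c4 fd 9d e0 87 22
  t1: 22 c9 d6 c4 fd 9d e0 87
  t2: 22 c9 d6 fd 9d 9d 87 87
  t3: 87 87 9d 9d fd d6 c9 22

RES = [0x87, 0x87, 0x9d, 0x9d, 0xfd, 0xd6, 0xc9, 0x22]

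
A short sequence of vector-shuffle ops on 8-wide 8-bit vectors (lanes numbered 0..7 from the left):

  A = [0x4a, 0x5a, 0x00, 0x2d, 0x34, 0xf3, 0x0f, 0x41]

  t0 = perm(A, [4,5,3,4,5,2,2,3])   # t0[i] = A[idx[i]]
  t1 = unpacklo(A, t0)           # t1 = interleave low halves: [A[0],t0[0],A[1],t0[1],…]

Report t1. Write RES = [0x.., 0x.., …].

RES = [0x4a, 0x34, 0x5a, 0xf3, 0x00, 0x2d, 0x2d, 0x34]

→ t0 |34|f3|2d|34|f3|00|00|2d|
→ t1 |4a|34|5a|f3|00|2d|2d|34|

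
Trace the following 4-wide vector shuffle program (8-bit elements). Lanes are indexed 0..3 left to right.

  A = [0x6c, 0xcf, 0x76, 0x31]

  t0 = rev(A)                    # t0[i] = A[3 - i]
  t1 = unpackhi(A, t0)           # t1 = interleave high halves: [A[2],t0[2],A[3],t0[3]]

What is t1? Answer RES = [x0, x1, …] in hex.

RES = [ 0x76  0xcf  0x31  0x6c ]

→ t0 |31|76|cf|6c|
→ t1 |76|cf|31|6c|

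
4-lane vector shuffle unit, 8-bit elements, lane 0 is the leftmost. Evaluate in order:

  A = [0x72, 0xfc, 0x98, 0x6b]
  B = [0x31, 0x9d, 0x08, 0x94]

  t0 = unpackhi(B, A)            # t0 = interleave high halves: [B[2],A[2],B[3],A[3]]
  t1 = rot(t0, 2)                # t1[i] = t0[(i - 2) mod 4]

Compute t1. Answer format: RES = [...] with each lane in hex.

RES = [ 0x94  0x6b  0x08  0x98 ]

→ t0 |08|98|94|6b|
→ t1 |94|6b|08|98|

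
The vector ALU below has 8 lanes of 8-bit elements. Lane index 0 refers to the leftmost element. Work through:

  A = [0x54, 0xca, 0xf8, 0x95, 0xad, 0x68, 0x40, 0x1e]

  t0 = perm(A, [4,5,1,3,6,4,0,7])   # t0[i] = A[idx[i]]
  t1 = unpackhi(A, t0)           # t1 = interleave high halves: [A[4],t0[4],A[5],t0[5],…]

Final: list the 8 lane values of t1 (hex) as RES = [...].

t0 = [0xad, 0x68, 0xca, 0x95, 0x40, 0xad, 0x54, 0x1e]
t1 = [0xad, 0x40, 0x68, 0xad, 0x40, 0x54, 0x1e, 0x1e]

RES = [ 0xad  0x40  0x68  0xad  0x40  0x54  0x1e  0x1e ]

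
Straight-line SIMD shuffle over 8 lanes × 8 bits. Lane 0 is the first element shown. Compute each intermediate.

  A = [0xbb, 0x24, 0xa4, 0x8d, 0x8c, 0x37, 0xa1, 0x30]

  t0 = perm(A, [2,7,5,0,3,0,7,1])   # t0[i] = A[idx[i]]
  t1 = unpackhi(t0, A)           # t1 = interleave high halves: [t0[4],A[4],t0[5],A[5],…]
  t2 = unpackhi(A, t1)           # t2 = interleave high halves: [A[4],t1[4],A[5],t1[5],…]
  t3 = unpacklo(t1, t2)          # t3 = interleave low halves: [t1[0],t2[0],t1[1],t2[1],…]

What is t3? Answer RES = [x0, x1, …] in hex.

RES = [ 0x8d  0x8c  0x8c  0x30  0xbb  0x37  0x37  0xa1 ]

t0 = [0xa4, 0x30, 0x37, 0xbb, 0x8d, 0xbb, 0x30, 0x24]
t1 = [0x8d, 0x8c, 0xbb, 0x37, 0x30, 0xa1, 0x24, 0x30]
t2 = [0x8c, 0x30, 0x37, 0xa1, 0xa1, 0x24, 0x30, 0x30]
t3 = [0x8d, 0x8c, 0x8c, 0x30, 0xbb, 0x37, 0x37, 0xa1]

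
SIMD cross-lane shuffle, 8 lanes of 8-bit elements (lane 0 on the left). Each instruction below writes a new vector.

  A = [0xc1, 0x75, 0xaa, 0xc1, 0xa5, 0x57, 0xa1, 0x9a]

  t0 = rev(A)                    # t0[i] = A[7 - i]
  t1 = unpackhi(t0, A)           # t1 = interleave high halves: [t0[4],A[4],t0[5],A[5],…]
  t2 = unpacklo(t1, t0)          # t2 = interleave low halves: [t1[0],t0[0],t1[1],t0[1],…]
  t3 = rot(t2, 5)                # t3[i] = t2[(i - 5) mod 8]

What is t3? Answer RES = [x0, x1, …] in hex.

RES = [0xa1, 0xaa, 0x57, 0x57, 0xa5, 0xc1, 0x9a, 0xa5]

  t0: 9a a1 57 a5 c1 aa 75 c1
  t1: c1 a5 aa 57 75 a1 c1 9a
  t2: c1 9a a5 a1 aa 57 57 a5
  t3: a1 aa 57 57 a5 c1 9a a5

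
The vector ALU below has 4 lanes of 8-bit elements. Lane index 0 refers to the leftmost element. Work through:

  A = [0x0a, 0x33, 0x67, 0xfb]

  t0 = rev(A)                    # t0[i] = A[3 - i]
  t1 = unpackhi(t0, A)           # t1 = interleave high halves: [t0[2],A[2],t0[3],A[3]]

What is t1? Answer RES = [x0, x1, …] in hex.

RES = [ 0x33  0x67  0x0a  0xfb ]

→ t0 |fb|67|33|0a|
→ t1 |33|67|0a|fb|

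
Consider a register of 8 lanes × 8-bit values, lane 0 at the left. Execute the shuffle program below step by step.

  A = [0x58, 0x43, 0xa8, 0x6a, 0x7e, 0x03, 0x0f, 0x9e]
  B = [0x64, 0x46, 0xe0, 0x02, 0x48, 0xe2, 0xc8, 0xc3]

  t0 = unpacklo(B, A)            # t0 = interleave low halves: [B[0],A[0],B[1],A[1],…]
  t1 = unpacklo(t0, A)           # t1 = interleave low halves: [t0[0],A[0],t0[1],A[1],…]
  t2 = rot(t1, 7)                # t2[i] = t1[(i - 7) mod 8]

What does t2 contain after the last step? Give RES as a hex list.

RES = [ 0x58  0x58  0x43  0x46  0xa8  0x43  0x6a  0x64 ]

t0 = [0x64, 0x58, 0x46, 0x43, 0xe0, 0xa8, 0x02, 0x6a]
t1 = [0x64, 0x58, 0x58, 0x43, 0x46, 0xa8, 0x43, 0x6a]
t2 = [0x58, 0x58, 0x43, 0x46, 0xa8, 0x43, 0x6a, 0x64]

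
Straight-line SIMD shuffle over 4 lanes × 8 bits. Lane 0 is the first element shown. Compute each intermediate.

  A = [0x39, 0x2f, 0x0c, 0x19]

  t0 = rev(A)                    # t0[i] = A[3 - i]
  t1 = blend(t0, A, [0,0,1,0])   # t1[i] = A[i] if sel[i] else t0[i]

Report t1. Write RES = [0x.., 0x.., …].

t0 = [0x19, 0x0c, 0x2f, 0x39]
t1 = [0x19, 0x0c, 0x0c, 0x39]

RES = [0x19, 0x0c, 0x0c, 0x39]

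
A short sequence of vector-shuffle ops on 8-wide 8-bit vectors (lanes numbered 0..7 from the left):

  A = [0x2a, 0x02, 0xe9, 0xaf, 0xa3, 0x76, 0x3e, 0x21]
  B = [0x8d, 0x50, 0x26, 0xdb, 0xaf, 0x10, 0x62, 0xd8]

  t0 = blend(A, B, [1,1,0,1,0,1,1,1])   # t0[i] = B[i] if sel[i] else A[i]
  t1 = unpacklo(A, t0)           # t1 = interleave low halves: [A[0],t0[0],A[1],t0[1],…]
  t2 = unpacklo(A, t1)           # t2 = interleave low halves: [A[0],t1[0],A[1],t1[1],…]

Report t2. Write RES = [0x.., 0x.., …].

→ t0 |8d|50|e9|db|a3|10|62|d8|
→ t1 |2a|8d|02|50|e9|e9|af|db|
→ t2 |2a|2a|02|8d|e9|02|af|50|

RES = [ 0x2a  0x2a  0x02  0x8d  0xe9  0x02  0xaf  0x50 ]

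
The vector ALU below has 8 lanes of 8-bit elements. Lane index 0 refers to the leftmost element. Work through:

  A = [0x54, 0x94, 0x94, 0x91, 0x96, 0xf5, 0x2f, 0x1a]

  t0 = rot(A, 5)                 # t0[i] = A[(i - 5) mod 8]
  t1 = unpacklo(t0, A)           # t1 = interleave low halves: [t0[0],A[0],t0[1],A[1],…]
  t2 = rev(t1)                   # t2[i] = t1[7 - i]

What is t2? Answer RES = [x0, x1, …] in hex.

→ t0 |91|96|f5|2f|1a|54|94|94|
→ t1 |91|54|96|94|f5|94|2f|91|
→ t2 |91|2f|94|f5|94|96|54|91|

RES = [0x91, 0x2f, 0x94, 0xf5, 0x94, 0x96, 0x54, 0x91]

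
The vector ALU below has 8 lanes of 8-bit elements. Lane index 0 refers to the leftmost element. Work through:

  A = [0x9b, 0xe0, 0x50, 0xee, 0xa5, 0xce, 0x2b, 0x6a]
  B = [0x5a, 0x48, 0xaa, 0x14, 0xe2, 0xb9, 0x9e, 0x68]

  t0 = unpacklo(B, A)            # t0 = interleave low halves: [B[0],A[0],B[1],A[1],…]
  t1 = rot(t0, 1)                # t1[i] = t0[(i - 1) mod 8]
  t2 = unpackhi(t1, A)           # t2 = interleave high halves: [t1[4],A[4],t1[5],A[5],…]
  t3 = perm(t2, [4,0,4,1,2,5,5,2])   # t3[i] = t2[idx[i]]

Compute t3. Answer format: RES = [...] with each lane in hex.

  t0: 5a 9b 48 e0 aa 50 14 ee
  t1: ee 5a 9b 48 e0 aa 50 14
  t2: e0 a5 aa ce 50 2b 14 6a
  t3: 50 e0 50 a5 aa 2b 2b aa

RES = [0x50, 0xe0, 0x50, 0xa5, 0xaa, 0x2b, 0x2b, 0xaa]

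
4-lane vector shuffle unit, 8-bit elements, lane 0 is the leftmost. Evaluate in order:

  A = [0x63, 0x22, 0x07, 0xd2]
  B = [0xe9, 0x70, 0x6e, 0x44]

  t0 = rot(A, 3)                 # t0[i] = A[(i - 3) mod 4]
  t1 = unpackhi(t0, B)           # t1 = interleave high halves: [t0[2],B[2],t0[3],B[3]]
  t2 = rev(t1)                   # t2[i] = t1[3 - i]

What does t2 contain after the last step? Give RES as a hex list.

RES = [ 0x44  0x63  0x6e  0xd2 ]

t0 = [0x22, 0x07, 0xd2, 0x63]
t1 = [0xd2, 0x6e, 0x63, 0x44]
t2 = [0x44, 0x63, 0x6e, 0xd2]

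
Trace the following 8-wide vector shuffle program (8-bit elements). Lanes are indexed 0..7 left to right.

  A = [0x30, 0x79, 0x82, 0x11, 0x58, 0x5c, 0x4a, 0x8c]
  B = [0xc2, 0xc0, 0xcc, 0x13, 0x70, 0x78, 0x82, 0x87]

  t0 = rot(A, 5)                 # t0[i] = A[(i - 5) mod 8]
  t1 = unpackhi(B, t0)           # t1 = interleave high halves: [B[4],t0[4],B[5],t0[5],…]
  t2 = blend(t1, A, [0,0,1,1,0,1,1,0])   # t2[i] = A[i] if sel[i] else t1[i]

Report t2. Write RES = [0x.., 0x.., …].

  t0: 11 58 5c 4a 8c 30 79 82
  t1: 70 8c 78 30 82 79 87 82
  t2: 70 8c 82 11 82 5c 4a 82

RES = [0x70, 0x8c, 0x82, 0x11, 0x82, 0x5c, 0x4a, 0x82]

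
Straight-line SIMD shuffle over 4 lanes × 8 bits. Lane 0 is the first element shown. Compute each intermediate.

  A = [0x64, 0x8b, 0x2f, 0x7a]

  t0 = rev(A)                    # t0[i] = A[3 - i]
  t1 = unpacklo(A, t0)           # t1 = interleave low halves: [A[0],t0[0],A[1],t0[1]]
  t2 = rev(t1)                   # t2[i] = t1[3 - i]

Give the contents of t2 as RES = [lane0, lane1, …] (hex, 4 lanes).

→ t0 |7a|2f|8b|64|
→ t1 |64|7a|8b|2f|
→ t2 |2f|8b|7a|64|

RES = [ 0x2f  0x8b  0x7a  0x64 ]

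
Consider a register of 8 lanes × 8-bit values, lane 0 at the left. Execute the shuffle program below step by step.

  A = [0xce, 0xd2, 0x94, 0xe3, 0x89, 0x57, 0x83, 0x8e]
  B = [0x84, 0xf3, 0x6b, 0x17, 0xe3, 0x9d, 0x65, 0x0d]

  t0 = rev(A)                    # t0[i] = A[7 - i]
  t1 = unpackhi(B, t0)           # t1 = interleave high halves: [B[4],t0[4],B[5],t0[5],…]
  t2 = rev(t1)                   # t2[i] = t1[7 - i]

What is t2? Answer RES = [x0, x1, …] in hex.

  t0: 8e 83 57 89 e3 94 d2 ce
  t1: e3 e3 9d 94 65 d2 0d ce
  t2: ce 0d d2 65 94 9d e3 e3

RES = [ 0xce  0x0d  0xd2  0x65  0x94  0x9d  0xe3  0xe3 ]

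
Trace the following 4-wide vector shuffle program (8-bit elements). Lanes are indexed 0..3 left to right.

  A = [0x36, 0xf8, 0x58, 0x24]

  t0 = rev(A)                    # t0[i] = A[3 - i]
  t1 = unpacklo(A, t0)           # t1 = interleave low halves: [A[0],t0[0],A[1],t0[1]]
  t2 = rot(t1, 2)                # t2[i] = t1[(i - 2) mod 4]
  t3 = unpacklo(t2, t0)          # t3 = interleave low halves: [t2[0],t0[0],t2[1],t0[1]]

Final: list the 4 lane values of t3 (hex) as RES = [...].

t0 = [0x24, 0x58, 0xf8, 0x36]
t1 = [0x36, 0x24, 0xf8, 0x58]
t2 = [0xf8, 0x58, 0x36, 0x24]
t3 = [0xf8, 0x24, 0x58, 0x58]

RES = [0xf8, 0x24, 0x58, 0x58]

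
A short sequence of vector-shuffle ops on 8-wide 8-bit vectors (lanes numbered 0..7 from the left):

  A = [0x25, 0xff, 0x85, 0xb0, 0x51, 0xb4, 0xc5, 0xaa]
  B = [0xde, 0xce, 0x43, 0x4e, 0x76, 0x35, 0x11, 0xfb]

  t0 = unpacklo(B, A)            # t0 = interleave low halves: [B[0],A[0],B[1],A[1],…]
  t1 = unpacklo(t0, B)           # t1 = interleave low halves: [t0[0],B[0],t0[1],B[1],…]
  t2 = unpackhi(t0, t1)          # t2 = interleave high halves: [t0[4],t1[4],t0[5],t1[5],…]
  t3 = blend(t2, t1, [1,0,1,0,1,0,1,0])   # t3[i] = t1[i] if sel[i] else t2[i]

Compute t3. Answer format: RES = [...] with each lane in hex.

RES = [ 0xde  0xce  0x25  0x43  0xce  0xff  0xff  0x4e ]

  t0: de 25 ce ff 43 85 4e b0
  t1: de de 25 ce ce 43 ff 4e
  t2: 43 ce 85 43 4e ff b0 4e
  t3: de ce 25 43 ce ff ff 4e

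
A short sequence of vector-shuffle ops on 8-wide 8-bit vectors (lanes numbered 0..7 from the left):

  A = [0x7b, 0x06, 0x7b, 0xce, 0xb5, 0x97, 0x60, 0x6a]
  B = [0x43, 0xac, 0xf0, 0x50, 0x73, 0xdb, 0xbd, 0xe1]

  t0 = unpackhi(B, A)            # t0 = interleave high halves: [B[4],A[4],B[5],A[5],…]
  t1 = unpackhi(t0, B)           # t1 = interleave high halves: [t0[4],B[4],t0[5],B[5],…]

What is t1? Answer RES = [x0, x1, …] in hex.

RES = [0xbd, 0x73, 0x60, 0xdb, 0xe1, 0xbd, 0x6a, 0xe1]

t0 = [0x73, 0xb5, 0xdb, 0x97, 0xbd, 0x60, 0xe1, 0x6a]
t1 = [0xbd, 0x73, 0x60, 0xdb, 0xe1, 0xbd, 0x6a, 0xe1]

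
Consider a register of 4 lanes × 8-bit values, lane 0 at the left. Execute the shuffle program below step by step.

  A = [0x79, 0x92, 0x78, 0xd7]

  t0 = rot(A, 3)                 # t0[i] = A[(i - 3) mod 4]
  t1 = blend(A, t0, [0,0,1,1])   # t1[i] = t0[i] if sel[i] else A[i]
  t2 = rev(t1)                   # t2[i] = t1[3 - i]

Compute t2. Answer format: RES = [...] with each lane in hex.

RES = [ 0x79  0xd7  0x92  0x79 ]

→ t0 |92|78|d7|79|
→ t1 |79|92|d7|79|
→ t2 |79|d7|92|79|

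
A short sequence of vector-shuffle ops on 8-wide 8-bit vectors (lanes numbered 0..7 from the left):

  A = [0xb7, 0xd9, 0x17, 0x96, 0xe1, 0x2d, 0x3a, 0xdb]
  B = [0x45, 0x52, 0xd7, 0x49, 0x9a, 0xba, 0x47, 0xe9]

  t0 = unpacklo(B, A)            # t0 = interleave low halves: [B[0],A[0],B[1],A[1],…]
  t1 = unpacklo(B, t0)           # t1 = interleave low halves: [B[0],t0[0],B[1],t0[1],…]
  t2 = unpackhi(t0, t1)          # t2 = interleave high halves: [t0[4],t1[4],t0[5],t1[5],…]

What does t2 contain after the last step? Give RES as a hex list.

  t0: 45 b7 52 d9 d7 17 49 96
  t1: 45 45 52 b7 d7 52 49 d9
  t2: d7 d7 17 52 49 49 96 d9

RES = [ 0xd7  0xd7  0x17  0x52  0x49  0x49  0x96  0xd9 ]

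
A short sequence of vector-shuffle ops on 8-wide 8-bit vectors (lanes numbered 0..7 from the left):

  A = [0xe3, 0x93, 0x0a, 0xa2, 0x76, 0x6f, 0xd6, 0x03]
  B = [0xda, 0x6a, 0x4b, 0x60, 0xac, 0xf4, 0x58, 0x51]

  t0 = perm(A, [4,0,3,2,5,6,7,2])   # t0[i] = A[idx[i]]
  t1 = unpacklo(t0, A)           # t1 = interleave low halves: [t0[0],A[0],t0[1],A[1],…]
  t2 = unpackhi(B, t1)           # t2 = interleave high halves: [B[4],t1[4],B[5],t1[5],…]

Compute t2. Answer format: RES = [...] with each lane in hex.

t0 = [0x76, 0xe3, 0xa2, 0x0a, 0x6f, 0xd6, 0x03, 0x0a]
t1 = [0x76, 0xe3, 0xe3, 0x93, 0xa2, 0x0a, 0x0a, 0xa2]
t2 = [0xac, 0xa2, 0xf4, 0x0a, 0x58, 0x0a, 0x51, 0xa2]

RES = [ 0xac  0xa2  0xf4  0x0a  0x58  0x0a  0x51  0xa2 ]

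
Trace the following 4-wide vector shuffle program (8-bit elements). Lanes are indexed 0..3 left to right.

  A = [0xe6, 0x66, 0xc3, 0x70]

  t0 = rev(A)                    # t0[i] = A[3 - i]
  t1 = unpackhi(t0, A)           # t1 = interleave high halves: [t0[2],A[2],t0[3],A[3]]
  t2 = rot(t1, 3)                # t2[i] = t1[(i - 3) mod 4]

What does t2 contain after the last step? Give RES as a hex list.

RES = [ 0xc3  0xe6  0x70  0x66 ]

  t0: 70 c3 66 e6
  t1: 66 c3 e6 70
  t2: c3 e6 70 66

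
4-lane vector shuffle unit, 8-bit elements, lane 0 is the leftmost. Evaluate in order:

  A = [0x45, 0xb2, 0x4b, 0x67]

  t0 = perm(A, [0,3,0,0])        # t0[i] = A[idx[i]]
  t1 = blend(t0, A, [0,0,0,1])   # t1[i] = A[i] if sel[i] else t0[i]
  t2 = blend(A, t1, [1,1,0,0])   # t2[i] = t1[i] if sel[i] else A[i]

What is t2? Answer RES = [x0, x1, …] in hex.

  t0: 45 67 45 45
  t1: 45 67 45 67
  t2: 45 67 4b 67

RES = [0x45, 0x67, 0x4b, 0x67]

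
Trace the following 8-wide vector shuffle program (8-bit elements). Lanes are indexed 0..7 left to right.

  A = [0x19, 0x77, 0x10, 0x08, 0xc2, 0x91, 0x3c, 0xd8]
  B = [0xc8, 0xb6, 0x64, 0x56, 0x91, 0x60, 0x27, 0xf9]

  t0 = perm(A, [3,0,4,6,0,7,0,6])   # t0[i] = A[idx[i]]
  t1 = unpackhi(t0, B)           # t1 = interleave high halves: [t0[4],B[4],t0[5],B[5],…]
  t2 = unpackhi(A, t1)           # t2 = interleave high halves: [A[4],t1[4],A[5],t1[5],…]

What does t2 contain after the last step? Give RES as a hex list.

RES = [ 0xc2  0x19  0x91  0x27  0x3c  0x3c  0xd8  0xf9 ]

  t0: 08 19 c2 3c 19 d8 19 3c
  t1: 19 91 d8 60 19 27 3c f9
  t2: c2 19 91 27 3c 3c d8 f9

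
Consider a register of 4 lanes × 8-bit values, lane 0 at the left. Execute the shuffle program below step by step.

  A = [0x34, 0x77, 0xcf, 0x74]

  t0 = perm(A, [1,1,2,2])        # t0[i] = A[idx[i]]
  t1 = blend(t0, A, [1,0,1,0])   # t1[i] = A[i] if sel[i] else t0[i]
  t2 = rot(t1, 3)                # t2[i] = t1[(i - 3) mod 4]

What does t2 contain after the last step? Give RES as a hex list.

t0 = [0x77, 0x77, 0xcf, 0xcf]
t1 = [0x34, 0x77, 0xcf, 0xcf]
t2 = [0x77, 0xcf, 0xcf, 0x34]

RES = [0x77, 0xcf, 0xcf, 0x34]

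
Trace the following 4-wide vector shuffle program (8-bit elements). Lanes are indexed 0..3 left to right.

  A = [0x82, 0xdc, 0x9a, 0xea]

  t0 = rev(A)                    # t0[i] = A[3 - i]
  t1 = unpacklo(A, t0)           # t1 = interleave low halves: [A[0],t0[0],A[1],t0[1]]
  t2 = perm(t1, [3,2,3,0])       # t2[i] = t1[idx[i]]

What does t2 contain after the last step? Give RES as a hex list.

→ t0 |ea|9a|dc|82|
→ t1 |82|ea|dc|9a|
→ t2 |9a|dc|9a|82|

RES = [ 0x9a  0xdc  0x9a  0x82 ]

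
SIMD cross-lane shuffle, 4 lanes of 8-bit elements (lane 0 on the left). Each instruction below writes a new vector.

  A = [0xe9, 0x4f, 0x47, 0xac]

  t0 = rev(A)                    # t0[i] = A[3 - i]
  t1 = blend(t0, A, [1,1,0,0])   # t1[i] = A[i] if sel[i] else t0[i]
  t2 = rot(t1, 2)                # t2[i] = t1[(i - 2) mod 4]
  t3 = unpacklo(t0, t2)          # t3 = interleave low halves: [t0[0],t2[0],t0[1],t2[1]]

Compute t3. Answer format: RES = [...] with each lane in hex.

RES = [0xac, 0x4f, 0x47, 0xe9]

t0 = [0xac, 0x47, 0x4f, 0xe9]
t1 = [0xe9, 0x4f, 0x4f, 0xe9]
t2 = [0x4f, 0xe9, 0xe9, 0x4f]
t3 = [0xac, 0x4f, 0x47, 0xe9]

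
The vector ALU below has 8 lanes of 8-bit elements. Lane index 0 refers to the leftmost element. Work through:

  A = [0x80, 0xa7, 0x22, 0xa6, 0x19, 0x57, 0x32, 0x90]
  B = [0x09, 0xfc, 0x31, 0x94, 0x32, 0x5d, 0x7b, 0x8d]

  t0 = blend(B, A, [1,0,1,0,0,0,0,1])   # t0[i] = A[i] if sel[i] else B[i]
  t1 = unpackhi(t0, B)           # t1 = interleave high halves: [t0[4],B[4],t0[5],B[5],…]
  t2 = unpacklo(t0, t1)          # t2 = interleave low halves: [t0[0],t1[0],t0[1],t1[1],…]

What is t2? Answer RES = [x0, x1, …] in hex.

RES = [ 0x80  0x32  0xfc  0x32  0x22  0x5d  0x94  0x5d ]

t0 = [0x80, 0xfc, 0x22, 0x94, 0x32, 0x5d, 0x7b, 0x90]
t1 = [0x32, 0x32, 0x5d, 0x5d, 0x7b, 0x7b, 0x90, 0x8d]
t2 = [0x80, 0x32, 0xfc, 0x32, 0x22, 0x5d, 0x94, 0x5d]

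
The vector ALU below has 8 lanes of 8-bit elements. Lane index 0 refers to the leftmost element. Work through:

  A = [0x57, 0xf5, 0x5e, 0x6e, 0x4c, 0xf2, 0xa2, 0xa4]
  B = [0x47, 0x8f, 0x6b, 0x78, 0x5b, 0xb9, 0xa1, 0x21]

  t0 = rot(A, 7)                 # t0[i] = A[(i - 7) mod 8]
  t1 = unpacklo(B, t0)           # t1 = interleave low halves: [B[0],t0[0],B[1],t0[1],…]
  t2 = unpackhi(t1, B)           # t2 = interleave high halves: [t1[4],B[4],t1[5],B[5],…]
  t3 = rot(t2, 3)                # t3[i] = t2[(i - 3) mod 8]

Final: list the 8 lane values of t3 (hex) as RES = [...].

RES = [ 0xa1  0x4c  0x21  0x6b  0x5b  0x6e  0xb9  0x78 ]

→ t0 |f5|5e|6e|4c|f2|a2|a4|57|
→ t1 |47|f5|8f|5e|6b|6e|78|4c|
→ t2 |6b|5b|6e|b9|78|a1|4c|21|
→ t3 |a1|4c|21|6b|5b|6e|b9|78|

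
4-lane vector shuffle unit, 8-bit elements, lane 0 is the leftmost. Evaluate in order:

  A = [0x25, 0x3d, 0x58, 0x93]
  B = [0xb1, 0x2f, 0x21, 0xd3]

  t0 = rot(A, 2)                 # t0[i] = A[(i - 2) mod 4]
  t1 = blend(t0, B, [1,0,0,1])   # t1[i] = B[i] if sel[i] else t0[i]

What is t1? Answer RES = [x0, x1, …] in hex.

RES = [0xb1, 0x93, 0x25, 0xd3]

  t0: 58 93 25 3d
  t1: b1 93 25 d3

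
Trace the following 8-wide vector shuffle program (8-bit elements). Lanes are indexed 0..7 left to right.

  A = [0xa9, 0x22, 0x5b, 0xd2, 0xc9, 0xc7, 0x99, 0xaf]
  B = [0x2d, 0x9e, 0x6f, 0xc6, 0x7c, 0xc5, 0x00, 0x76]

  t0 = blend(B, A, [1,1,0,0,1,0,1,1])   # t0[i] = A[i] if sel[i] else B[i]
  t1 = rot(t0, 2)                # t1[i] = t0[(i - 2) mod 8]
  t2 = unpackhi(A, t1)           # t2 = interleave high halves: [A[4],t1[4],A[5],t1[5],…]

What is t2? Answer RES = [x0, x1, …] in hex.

RES = [0xc9, 0x6f, 0xc7, 0xc6, 0x99, 0xc9, 0xaf, 0xc5]

→ t0 |a9|22|6f|c6|c9|c5|99|af|
→ t1 |99|af|a9|22|6f|c6|c9|c5|
→ t2 |c9|6f|c7|c6|99|c9|af|c5|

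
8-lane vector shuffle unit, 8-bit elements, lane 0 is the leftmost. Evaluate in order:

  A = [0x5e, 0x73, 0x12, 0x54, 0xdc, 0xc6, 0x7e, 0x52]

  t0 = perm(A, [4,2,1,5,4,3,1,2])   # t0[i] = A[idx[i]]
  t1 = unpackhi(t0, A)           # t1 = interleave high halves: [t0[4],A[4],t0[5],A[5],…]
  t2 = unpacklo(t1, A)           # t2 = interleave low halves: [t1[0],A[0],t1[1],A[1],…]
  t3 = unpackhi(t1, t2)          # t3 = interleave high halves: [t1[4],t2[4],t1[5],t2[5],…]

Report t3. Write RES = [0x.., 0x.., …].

→ t0 |dc|12|73|c6|dc|54|73|12|
→ t1 |dc|dc|54|c6|73|7e|12|52|
→ t2 |dc|5e|dc|73|54|12|c6|54|
→ t3 |73|54|7e|12|12|c6|52|54|

RES = [0x73, 0x54, 0x7e, 0x12, 0x12, 0xc6, 0x52, 0x54]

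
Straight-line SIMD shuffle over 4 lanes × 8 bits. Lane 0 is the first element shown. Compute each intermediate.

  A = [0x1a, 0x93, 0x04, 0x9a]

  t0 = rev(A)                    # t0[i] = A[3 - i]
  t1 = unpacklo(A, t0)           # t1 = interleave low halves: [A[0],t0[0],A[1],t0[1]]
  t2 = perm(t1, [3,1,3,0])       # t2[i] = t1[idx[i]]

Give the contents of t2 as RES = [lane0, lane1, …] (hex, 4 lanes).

RES = [ 0x04  0x9a  0x04  0x1a ]

  t0: 9a 04 93 1a
  t1: 1a 9a 93 04
  t2: 04 9a 04 1a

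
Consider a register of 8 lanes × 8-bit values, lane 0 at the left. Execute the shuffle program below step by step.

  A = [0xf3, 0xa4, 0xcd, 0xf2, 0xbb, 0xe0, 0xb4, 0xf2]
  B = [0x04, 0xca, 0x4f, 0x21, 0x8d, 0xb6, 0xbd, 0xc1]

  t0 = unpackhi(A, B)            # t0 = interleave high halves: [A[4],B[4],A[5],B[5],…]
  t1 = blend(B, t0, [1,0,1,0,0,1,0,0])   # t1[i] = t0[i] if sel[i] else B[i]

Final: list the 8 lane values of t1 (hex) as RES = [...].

t0 = [0xbb, 0x8d, 0xe0, 0xb6, 0xb4, 0xbd, 0xf2, 0xc1]
t1 = [0xbb, 0xca, 0xe0, 0x21, 0x8d, 0xbd, 0xbd, 0xc1]

RES = [ 0xbb  0xca  0xe0  0x21  0x8d  0xbd  0xbd  0xc1 ]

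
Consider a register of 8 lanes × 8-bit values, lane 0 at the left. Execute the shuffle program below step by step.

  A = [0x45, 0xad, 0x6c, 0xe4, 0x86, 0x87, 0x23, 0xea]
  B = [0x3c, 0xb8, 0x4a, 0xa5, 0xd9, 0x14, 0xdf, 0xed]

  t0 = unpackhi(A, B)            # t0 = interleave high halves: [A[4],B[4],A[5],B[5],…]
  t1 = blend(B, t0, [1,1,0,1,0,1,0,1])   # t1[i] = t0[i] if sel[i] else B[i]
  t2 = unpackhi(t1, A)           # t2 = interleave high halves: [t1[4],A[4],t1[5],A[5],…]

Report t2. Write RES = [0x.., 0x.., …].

RES = [0xd9, 0x86, 0xdf, 0x87, 0xdf, 0x23, 0xed, 0xea]

→ t0 |86|d9|87|14|23|df|ea|ed|
→ t1 |86|d9|4a|14|d9|df|df|ed|
→ t2 |d9|86|df|87|df|23|ed|ea|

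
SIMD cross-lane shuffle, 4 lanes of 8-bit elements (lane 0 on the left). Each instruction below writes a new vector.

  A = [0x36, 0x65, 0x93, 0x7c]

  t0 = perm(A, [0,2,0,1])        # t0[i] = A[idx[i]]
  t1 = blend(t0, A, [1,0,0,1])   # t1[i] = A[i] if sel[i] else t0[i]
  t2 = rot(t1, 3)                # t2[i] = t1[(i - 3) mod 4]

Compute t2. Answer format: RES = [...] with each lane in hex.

→ t0 |36|93|36|65|
→ t1 |36|93|36|7c|
→ t2 |93|36|7c|36|

RES = [ 0x93  0x36  0x7c  0x36 ]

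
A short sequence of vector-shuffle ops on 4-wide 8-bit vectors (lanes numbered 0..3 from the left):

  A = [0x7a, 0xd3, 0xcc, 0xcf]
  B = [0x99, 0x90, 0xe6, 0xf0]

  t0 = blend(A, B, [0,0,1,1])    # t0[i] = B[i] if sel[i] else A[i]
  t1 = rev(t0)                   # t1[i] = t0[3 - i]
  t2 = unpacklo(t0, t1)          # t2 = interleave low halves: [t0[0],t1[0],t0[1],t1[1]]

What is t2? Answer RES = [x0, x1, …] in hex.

t0 = [0x7a, 0xd3, 0xe6, 0xf0]
t1 = [0xf0, 0xe6, 0xd3, 0x7a]
t2 = [0x7a, 0xf0, 0xd3, 0xe6]

RES = [ 0x7a  0xf0  0xd3  0xe6 ]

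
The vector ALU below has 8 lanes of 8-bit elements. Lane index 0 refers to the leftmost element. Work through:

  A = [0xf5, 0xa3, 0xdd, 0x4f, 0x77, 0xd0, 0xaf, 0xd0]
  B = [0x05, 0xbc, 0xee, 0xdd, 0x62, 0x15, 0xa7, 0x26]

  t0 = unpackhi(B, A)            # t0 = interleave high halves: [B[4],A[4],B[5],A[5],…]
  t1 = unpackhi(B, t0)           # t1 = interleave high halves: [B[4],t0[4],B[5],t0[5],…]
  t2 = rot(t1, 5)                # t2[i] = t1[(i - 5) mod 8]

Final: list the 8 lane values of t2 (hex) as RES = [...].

t0 = [0x62, 0x77, 0x15, 0xd0, 0xa7, 0xaf, 0x26, 0xd0]
t1 = [0x62, 0xa7, 0x15, 0xaf, 0xa7, 0x26, 0x26, 0xd0]
t2 = [0xaf, 0xa7, 0x26, 0x26, 0xd0, 0x62, 0xa7, 0x15]

RES = [ 0xaf  0xa7  0x26  0x26  0xd0  0x62  0xa7  0x15 ]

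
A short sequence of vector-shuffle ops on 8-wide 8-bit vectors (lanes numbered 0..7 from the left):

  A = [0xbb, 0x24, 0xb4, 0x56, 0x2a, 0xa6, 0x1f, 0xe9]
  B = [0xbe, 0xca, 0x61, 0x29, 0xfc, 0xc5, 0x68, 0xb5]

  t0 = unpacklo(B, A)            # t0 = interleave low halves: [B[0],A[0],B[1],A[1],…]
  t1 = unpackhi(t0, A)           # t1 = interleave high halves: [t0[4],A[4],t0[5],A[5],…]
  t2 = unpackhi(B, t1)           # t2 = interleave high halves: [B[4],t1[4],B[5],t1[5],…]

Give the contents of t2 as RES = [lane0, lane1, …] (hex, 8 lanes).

  t0: be bb ca 24 61 b4 29 56
  t1: 61 2a b4 a6 29 1f 56 e9
  t2: fc 29 c5 1f 68 56 b5 e9

RES = [ 0xfc  0x29  0xc5  0x1f  0x68  0x56  0xb5  0xe9 ]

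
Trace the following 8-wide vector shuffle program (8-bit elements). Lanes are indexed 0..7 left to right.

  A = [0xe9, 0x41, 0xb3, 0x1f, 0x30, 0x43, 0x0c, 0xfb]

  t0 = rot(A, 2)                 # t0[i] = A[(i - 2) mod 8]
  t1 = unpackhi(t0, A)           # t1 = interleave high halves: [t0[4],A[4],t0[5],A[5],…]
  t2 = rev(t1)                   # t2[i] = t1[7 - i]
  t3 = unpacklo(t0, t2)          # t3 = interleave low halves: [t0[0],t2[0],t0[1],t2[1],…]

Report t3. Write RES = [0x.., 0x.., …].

t0 = [0x0c, 0xfb, 0xe9, 0x41, 0xb3, 0x1f, 0x30, 0x43]
t1 = [0xb3, 0x30, 0x1f, 0x43, 0x30, 0x0c, 0x43, 0xfb]
t2 = [0xfb, 0x43, 0x0c, 0x30, 0x43, 0x1f, 0x30, 0xb3]
t3 = [0x0c, 0xfb, 0xfb, 0x43, 0xe9, 0x0c, 0x41, 0x30]

RES = [ 0x0c  0xfb  0xfb  0x43  0xe9  0x0c  0x41  0x30 ]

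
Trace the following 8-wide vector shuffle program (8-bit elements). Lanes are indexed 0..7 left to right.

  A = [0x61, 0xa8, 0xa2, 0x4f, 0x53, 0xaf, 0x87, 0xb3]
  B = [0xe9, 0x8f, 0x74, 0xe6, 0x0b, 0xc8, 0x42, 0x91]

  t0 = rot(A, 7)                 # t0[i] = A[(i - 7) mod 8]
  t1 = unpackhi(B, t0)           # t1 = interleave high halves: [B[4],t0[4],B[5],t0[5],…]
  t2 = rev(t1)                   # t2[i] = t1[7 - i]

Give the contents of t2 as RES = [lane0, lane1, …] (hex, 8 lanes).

RES = [ 0x61  0x91  0xb3  0x42  0x87  0xc8  0xaf  0x0b ]

  t0: a8 a2 4f 53 af 87 b3 61
  t1: 0b af c8 87 42 b3 91 61
  t2: 61 91 b3 42 87 c8 af 0b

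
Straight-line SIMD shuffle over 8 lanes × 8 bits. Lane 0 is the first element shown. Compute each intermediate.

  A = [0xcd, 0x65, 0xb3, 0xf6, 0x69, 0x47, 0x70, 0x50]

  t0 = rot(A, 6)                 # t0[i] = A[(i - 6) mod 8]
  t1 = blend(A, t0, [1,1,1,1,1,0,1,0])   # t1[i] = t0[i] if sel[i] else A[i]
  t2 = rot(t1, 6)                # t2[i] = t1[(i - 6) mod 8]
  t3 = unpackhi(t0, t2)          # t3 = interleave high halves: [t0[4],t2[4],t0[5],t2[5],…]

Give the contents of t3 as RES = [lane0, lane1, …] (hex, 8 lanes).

RES = [0x70, 0xcd, 0x50, 0x50, 0xcd, 0xb3, 0x65, 0xf6]

→ t0 |b3|f6|69|47|70|50|cd|65|
→ t1 |b3|f6|69|47|70|47|cd|50|
→ t2 |69|47|70|47|cd|50|b3|f6|
→ t3 |70|cd|50|50|cd|b3|65|f6|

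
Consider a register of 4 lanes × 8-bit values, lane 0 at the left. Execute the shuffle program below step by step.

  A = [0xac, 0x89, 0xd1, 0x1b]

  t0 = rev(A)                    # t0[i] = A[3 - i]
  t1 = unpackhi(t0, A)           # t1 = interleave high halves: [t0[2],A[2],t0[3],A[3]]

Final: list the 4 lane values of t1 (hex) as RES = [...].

RES = [0x89, 0xd1, 0xac, 0x1b]

  t0: 1b d1 89 ac
  t1: 89 d1 ac 1b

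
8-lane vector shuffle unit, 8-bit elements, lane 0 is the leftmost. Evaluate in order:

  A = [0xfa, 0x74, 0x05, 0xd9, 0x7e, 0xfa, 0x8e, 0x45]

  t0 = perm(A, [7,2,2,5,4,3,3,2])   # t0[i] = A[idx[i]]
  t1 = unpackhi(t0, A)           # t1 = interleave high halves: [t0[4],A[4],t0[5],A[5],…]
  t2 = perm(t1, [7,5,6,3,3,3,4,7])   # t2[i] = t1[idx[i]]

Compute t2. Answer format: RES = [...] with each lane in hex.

RES = [0x45, 0x8e, 0x05, 0xfa, 0xfa, 0xfa, 0xd9, 0x45]

→ t0 |45|05|05|fa|7e|d9|d9|05|
→ t1 |7e|7e|d9|fa|d9|8e|05|45|
→ t2 |45|8e|05|fa|fa|fa|d9|45|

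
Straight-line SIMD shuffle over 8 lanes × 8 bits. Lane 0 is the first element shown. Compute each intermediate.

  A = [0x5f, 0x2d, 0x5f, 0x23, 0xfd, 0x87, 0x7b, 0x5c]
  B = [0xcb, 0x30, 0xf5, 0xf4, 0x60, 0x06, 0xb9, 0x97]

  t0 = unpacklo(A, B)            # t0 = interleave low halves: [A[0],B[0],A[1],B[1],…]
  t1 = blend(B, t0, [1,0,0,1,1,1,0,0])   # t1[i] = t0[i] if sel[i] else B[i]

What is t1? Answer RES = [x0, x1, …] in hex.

RES = [0x5f, 0x30, 0xf5, 0x30, 0x5f, 0xf5, 0xb9, 0x97]

→ t0 |5f|cb|2d|30|5f|f5|23|f4|
→ t1 |5f|30|f5|30|5f|f5|b9|97|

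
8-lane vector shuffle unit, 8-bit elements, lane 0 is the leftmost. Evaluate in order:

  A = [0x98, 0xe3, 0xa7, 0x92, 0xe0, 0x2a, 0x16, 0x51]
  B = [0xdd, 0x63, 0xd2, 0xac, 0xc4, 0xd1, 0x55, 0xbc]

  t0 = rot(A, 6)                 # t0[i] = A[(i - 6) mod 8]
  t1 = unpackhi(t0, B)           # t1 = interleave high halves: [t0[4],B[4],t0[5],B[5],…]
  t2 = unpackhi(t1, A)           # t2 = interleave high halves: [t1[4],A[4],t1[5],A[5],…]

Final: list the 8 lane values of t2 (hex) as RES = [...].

t0 = [0xa7, 0x92, 0xe0, 0x2a, 0x16, 0x51, 0x98, 0xe3]
t1 = [0x16, 0xc4, 0x51, 0xd1, 0x98, 0x55, 0xe3, 0xbc]
t2 = [0x98, 0xe0, 0x55, 0x2a, 0xe3, 0x16, 0xbc, 0x51]

RES = [0x98, 0xe0, 0x55, 0x2a, 0xe3, 0x16, 0xbc, 0x51]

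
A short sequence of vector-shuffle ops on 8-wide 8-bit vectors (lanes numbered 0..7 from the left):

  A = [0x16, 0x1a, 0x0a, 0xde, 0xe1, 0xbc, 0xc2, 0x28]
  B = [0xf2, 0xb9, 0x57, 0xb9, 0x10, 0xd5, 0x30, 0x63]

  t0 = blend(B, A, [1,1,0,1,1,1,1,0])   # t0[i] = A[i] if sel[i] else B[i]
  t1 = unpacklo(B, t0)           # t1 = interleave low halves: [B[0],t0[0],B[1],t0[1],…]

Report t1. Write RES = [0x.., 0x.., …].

RES = [0xf2, 0x16, 0xb9, 0x1a, 0x57, 0x57, 0xb9, 0xde]

  t0: 16 1a 57 de e1 bc c2 63
  t1: f2 16 b9 1a 57 57 b9 de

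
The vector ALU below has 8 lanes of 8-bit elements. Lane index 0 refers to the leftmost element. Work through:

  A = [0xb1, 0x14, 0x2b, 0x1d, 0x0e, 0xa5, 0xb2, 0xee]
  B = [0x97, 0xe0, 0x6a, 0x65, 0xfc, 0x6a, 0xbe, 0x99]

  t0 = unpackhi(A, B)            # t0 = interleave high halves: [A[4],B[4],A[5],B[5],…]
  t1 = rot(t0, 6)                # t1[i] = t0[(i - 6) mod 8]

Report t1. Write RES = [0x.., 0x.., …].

RES = [ 0xa5  0x6a  0xb2  0xbe  0xee  0x99  0x0e  0xfc ]

t0 = [0x0e, 0xfc, 0xa5, 0x6a, 0xb2, 0xbe, 0xee, 0x99]
t1 = [0xa5, 0x6a, 0xb2, 0xbe, 0xee, 0x99, 0x0e, 0xfc]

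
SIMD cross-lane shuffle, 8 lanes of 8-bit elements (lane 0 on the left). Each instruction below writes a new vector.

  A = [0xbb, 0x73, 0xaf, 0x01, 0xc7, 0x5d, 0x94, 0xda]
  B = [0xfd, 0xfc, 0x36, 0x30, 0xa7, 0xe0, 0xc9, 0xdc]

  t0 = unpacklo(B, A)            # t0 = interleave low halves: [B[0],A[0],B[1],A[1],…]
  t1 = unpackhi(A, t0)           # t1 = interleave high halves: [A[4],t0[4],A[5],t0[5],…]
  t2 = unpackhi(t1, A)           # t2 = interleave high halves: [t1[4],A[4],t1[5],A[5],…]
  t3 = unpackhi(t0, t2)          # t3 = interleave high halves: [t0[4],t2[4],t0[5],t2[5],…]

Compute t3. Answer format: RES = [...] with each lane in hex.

RES = [ 0x36  0xda  0xaf  0x94  0x30  0x01  0x01  0xda ]

  t0: fd bb fc 73 36 af 30 01
  t1: c7 36 5d af 94 30 da 01
  t2: 94 c7 30 5d da 94 01 da
  t3: 36 da af 94 30 01 01 da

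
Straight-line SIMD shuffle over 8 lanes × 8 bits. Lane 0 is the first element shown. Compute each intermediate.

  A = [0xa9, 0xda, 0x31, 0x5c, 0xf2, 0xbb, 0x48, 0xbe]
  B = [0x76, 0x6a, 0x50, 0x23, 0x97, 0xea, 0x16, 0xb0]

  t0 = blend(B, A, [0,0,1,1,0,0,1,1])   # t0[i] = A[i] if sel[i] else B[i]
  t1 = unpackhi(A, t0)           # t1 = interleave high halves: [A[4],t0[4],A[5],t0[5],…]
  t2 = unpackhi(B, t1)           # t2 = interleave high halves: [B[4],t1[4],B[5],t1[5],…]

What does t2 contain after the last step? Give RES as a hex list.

RES = [ 0x97  0x48  0xea  0x48  0x16  0xbe  0xb0  0xbe ]

→ t0 |76|6a|31|5c|97|ea|48|be|
→ t1 |f2|97|bb|ea|48|48|be|be|
→ t2 |97|48|ea|48|16|be|b0|be|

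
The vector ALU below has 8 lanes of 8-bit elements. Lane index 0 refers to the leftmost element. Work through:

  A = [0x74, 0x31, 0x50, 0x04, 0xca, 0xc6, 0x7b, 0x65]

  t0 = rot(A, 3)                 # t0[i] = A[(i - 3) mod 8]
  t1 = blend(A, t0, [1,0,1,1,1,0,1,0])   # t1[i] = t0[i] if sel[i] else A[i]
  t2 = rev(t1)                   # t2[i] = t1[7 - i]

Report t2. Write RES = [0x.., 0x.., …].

t0 = [0xc6, 0x7b, 0x65, 0x74, 0x31, 0x50, 0x04, 0xca]
t1 = [0xc6, 0x31, 0x65, 0x74, 0x31, 0xc6, 0x04, 0x65]
t2 = [0x65, 0x04, 0xc6, 0x31, 0x74, 0x65, 0x31, 0xc6]

RES = [0x65, 0x04, 0xc6, 0x31, 0x74, 0x65, 0x31, 0xc6]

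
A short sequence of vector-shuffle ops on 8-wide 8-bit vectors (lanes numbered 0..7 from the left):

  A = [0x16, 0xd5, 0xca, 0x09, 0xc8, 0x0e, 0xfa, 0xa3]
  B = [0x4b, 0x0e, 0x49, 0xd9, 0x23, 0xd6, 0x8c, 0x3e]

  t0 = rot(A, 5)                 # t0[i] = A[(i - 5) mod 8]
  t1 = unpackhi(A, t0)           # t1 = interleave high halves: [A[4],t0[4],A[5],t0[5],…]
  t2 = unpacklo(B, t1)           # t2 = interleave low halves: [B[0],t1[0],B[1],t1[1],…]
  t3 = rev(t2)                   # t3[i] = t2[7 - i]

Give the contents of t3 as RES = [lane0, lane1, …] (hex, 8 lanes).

RES = [0x16, 0xd9, 0x0e, 0x49, 0xa3, 0x0e, 0xc8, 0x4b]

→ t0 |09|c8|0e|fa|a3|16|d5|ca|
→ t1 |c8|a3|0e|16|fa|d5|a3|ca|
→ t2 |4b|c8|0e|a3|49|0e|d9|16|
→ t3 |16|d9|0e|49|a3|0e|c8|4b|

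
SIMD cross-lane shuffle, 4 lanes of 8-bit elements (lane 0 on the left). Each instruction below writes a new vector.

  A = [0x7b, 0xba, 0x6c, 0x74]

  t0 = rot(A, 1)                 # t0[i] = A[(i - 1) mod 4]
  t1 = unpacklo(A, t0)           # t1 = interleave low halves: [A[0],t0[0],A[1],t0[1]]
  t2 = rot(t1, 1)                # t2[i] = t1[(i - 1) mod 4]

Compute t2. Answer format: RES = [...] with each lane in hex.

RES = [0x7b, 0x7b, 0x74, 0xba]

t0 = [0x74, 0x7b, 0xba, 0x6c]
t1 = [0x7b, 0x74, 0xba, 0x7b]
t2 = [0x7b, 0x7b, 0x74, 0xba]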